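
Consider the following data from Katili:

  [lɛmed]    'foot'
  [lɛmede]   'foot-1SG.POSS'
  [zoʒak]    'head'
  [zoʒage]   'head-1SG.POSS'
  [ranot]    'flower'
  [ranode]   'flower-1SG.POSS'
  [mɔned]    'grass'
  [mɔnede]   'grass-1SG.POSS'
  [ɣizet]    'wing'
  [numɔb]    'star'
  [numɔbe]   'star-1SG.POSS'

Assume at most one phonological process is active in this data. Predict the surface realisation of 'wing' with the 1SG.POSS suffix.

In [ranot] and [ranode] the final segment of 'flower' alternates: [t] ~ [d].
If /d/ were underlying and a rule turned it into [t] in isolation, 'foot' would also alternate; but it has [d] in both [lɛmed] and [lɛmede].
Therefore /t/ is basic and [d] is derived by intervocalic voicing (voiceless stops become voiced between vowels).
From [ɣizet] the stem 'wing' is /ɣizet/; between vowels this yields [ɣizede].

[ɣizede]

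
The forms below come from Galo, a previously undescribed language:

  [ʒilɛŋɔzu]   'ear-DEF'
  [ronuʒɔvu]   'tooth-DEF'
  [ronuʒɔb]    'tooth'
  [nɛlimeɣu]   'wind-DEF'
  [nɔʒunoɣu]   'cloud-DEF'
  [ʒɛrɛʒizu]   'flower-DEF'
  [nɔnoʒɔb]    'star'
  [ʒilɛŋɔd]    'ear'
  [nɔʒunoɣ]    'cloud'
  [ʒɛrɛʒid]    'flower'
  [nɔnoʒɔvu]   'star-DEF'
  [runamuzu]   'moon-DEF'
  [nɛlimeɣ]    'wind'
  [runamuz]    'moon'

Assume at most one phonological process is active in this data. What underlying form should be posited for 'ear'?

'ear' shows [z] ~ [d] at the end of the stem ([ʒilɛŋɔzu] vs [ʒilɛŋɔd]).
But 'moon' keeps [z] in both environments ([runamuzu], [runamuz]), so there is no rule changing /z/ to [d] in isolation.
The alternation reflects intervocalic spirantization: voiced stops become fricatives between vowels. /d/ is underlying.
The underlying form of 'ear' is therefore /ʒilɛŋɔd/.

/ʒilɛŋɔd/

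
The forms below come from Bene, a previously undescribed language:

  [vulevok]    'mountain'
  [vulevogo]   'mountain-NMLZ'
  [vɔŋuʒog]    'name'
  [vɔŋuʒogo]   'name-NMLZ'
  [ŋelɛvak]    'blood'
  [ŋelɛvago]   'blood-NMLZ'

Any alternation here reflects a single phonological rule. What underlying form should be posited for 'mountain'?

The root 'mountain' surfaces as [vulevok] and [vulevogo], with a stem-final [k] ~ [g] alternation.
But 'name' keeps [g] in both environments ([vɔŋuʒog], [vɔŋuʒogo]), so there is no rule changing /g/ to [k] in isolation.
Therefore /k/ is basic and [g] is derived by intervocalic voicing (voiceless stops become voiced between vowels).
The underlying form of 'mountain' is therefore /vulevok/.

/vulevok/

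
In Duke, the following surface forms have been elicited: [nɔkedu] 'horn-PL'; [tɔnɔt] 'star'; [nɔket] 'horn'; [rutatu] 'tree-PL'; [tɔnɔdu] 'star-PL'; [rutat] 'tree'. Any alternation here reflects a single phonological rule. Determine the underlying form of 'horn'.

In [nɔkedu] and [nɔket] the final segment of 'horn' alternates: [d] ~ [t].
If /t/ were underlying and a rule turned it into [d] before the PL suffix, 'tree' would also alternate; but it has [t] in both [rutatu] and [rutat].
The alternation reflects word-final obstruent devoicing: voiced obstruents become voiceless word-finally. /d/ is underlying.
The underlying form of 'horn' is therefore /nɔked/.

/nɔked/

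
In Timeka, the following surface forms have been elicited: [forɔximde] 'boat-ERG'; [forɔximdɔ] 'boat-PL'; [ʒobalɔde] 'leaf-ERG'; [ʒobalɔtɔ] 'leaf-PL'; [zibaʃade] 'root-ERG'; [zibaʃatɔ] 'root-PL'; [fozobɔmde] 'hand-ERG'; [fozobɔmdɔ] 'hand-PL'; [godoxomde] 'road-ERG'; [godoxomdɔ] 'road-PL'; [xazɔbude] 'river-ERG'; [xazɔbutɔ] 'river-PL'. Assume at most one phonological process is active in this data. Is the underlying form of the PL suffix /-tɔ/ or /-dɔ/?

The PL suffix surfaces as [-dɔ] and [-tɔ], depending on the final segment of the stem.
By contrast the ERG suffix keeps its initial [d] throughout — that segment must be underlying.
So the underlying form is /-tɔ/, and voiceless stops become voiced after a nasal.

/-tɔ/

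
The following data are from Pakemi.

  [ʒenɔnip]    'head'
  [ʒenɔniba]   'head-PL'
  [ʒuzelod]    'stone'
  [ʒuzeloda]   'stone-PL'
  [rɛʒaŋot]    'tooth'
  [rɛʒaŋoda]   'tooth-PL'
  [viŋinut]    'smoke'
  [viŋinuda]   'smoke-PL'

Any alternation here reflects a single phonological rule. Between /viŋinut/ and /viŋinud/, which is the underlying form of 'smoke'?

/viŋinut/

The root 'smoke' surfaces as [viŋinut] and [viŋinuda], with a stem-final [t] ~ [d] alternation.
Compare 'stone', with invariant [d] in [ʒuzelod] and [ʒuzeloda]: an analysis with underlying /d/ and a rule producing [t] in isolation would wrongly predict alternation here too.
The underlying segment must be /t/; voiceless stops become voiced between vowels, yielding [d] there.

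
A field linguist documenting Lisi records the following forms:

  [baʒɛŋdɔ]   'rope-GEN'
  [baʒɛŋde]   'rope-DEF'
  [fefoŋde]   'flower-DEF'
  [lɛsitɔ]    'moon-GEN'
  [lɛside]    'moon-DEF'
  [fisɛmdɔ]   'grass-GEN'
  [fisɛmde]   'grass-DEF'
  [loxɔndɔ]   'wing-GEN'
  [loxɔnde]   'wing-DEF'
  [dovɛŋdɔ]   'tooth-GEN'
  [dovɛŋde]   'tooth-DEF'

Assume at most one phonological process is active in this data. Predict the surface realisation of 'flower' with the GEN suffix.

[fefoŋdɔ]

The GEN suffix surfaces as [-dɔ] and [-tɔ], depending on the final segment of the stem.
By contrast the DEF suffix keeps its initial [d] throughout — that segment must be underlying.
The GEN suffix is therefore /-tɔ/ underlyingly, with post-nasal voicing: voiceless stops become voiced after a nasal.
After 'flower', which ends in a nasal, the suffix surfaces as [-dɔ], giving [fefoŋdɔ].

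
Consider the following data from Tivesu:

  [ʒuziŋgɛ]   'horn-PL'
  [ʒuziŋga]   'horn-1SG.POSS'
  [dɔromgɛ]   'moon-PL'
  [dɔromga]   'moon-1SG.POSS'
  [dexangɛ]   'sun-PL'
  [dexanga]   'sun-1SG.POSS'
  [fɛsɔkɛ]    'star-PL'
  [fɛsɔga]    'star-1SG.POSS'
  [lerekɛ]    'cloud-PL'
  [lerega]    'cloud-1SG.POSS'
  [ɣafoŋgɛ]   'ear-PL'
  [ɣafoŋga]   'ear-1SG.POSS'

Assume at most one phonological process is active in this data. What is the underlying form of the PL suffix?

/-kɛ/

The PL morpheme has two allomorphs, [-gɛ] and [-kɛ].
By contrast the 1SG.POSS suffix keeps its initial [g] throughout — that segment must be underlying.
So the underlying form is /-kɛ/, and voiceless stops become voiced after a nasal.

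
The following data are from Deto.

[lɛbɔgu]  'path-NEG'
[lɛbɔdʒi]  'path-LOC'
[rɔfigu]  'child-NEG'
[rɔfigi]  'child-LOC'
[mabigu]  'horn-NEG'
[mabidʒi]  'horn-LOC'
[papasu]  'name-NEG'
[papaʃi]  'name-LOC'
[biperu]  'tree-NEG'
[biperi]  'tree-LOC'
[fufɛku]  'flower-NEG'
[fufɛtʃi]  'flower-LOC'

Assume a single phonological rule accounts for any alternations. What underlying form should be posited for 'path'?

'path' shows [g] ~ [dʒ] at the end of the stem ([lɛbɔgu] vs [lɛbɔdʒi]).
The stem 'child' ([rɔfigu], [rɔfigi]) shows [g] unchanged in both environments, so [g] cannot be basic with [dʒ] derived before the LOC suffix.
The alternation reflects depalatalization: palato-alveolar /tʃ/, /dʒ/ and /ʃ/ become [k], [g] and [s] when no front vowel follows. /dʒ/ is underlying.

/lɛbɔdʒ/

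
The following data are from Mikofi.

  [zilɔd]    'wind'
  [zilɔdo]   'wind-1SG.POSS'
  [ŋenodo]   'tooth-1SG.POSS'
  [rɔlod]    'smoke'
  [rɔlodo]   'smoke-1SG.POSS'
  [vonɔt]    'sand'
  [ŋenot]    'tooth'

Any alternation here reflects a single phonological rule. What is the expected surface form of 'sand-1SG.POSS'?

[vonɔdo]

In [ŋenot] and [ŋenodo] the final segment of 'tooth' alternates: [t] ~ [d].
The stem 'wind' ([zilɔd], [zilɔdo]) shows [d] unchanged in both environments, so [d] cannot be basic with [t] derived in isolation.
The alternation reflects intervocalic voicing: voiceless stops become voiced between vowels. /t/ is underlying.
From [vonɔt] the stem 'sand' is /vonɔt/; between vowels this yields [vonɔdo].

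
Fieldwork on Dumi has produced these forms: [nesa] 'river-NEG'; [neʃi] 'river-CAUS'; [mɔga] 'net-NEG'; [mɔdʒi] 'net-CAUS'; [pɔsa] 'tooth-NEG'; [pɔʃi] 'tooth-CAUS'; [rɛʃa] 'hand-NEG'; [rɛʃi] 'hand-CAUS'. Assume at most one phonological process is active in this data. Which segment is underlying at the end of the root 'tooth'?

/s/

'tooth' shows [s] ~ [ʃ] at the end of the stem ([pɔsa] vs [pɔʃi]).
If /ʃ/ were underlying and a rule turned it into [s] before the NEG suffix, 'hand' would also alternate; but it has [ʃ] in both [rɛʃa] and [rɛʃi].
The underlying segment must be /s/; /g/ and /s/ become palato-alveolar [dʒ] and [ʃ] before a front vowel, yielding [ʃ] there.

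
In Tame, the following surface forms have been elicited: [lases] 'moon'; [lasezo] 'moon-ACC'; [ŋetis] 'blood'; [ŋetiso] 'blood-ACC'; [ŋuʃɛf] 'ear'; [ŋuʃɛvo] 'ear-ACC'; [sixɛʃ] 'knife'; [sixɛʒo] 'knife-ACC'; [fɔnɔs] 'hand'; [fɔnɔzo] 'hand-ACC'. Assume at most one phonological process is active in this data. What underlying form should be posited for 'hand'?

The stem for 'hand' ends in [s] in [fɔnɔs] but [z] in [fɔnɔzo].
Compare 'blood', with invariant [s] in [ŋetis] and [ŋetiso]: an analysis with underlying /s/ and a rule producing [z] before the ACC suffix would wrongly predict alternation here too.
The alternation reflects word-final obstruent devoicing: voiced obstruents become voiceless word-finally. /z/ is underlying.

/fɔnɔz/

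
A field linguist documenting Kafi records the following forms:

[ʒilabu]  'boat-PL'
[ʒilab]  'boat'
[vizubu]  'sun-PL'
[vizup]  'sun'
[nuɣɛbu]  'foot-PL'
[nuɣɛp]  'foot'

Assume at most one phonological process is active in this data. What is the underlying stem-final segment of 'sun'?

/p/

In [vizubu] and [vizup] the final segment of 'sun' alternates: [b] ~ [p].
Compare 'boat', with invariant [b] in [ʒilabu] and [ʒilab]: an analysis with underlying /b/ and a rule producing [p] in isolation would wrongly predict alternation here too.
Therefore /p/ is basic and [b] is derived by intervocalic voicing (voiceless stops become voiced between vowels).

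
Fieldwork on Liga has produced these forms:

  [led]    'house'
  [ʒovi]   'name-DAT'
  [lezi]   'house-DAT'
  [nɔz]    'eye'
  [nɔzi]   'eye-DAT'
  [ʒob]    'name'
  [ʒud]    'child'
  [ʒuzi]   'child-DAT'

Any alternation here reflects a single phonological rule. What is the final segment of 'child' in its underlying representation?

/d/

The stem for 'child' ends in [z] in [ʒuzi] but [d] in [ʒud].
The stem 'eye' ([nɔzi], [nɔz]) shows [z] unchanged in both environments, so [z] cannot be basic with [d] derived in isolation.
The underlying segment must be /d/; voiced stops become fricatives between vowels, yielding [z] there.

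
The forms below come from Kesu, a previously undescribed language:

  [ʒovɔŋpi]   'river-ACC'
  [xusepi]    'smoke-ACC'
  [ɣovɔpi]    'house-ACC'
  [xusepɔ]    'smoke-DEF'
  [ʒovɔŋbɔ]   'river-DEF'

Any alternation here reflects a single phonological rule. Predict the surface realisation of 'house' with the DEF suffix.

The DEF suffix surfaces as [-bɔ] and [-pɔ], depending on the final segment of the stem.
The ACC suffix, which begins with [p], is invariant after every stem; so [p] is not altered by any rule here.
The DEF suffix is therefore /-bɔ/ underlyingly, with post-vocalic devoicing: voiced stops become voiceless after a vowel.
After 'house', which ends in a vowel, the suffix surfaces as [-pɔ], giving [ɣovɔpɔ].

[ɣovɔpɔ]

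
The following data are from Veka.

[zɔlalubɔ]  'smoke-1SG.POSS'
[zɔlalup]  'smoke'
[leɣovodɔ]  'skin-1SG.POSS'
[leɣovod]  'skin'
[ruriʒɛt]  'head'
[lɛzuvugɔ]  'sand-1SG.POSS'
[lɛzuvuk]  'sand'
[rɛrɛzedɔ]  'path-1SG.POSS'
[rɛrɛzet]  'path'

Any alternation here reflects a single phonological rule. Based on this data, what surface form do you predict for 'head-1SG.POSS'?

[ruriʒɛdɔ]

The root 'path' surfaces as [rɛrɛzedɔ] and [rɛrɛzet], with a stem-final [d] ~ [t] alternation.
If /d/ were underlying and a rule turned it into [t] in isolation, 'skin' would also alternate; but it has [d] in both [leɣovodɔ] and [leɣovod].
So /t/ is underlying, and a rule of intervocalic voicing — voiceless stops become voiced between vowels — gives [d].
The one attested form of 'head', [ruriʒɛt], shows underlying /ruriʒɛt/. Applying the same rule between vowels gives [ruriʒɛdɔ].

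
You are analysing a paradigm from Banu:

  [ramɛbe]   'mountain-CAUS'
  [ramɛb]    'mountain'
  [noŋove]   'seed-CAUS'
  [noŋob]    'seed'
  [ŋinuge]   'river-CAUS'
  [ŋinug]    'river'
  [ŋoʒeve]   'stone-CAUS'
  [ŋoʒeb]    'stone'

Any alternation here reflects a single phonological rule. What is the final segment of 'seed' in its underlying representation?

/v/

The stem for 'seed' ends in [v] in [noŋove] but [b] in [noŋob].
But 'mountain' keeps [b] in both environments ([ramɛbe], [ramɛb]), so there is no rule changing /b/ to [v] before the CAUS suffix.
The alternation reflects word-final hardening: voiced fricatives become stops word-finally. /v/ is underlying.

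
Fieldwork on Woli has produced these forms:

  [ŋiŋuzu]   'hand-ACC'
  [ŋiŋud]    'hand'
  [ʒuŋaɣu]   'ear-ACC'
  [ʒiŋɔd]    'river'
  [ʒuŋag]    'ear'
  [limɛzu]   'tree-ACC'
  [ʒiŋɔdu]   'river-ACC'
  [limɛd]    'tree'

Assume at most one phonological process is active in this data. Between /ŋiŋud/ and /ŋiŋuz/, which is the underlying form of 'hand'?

The stem for 'hand' ends in [z] in [ŋiŋuzu] but [d] in [ŋiŋud].
Compare 'river', with invariant [d] in [ʒiŋɔdu] and [ʒiŋɔd]: an analysis with underlying /d/ and a rule producing [z] before the ACC suffix would wrongly predict alternation here too.
The underlying segment must be /z/; voiced fricatives become stops word-finally, yielding [d] there.

/ŋiŋuz/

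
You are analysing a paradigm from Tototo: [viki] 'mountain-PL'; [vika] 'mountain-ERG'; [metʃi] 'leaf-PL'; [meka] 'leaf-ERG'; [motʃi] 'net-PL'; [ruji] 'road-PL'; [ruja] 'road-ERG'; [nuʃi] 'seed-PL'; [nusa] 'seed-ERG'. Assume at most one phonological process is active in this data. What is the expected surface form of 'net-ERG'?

In [metʃi] and [meka] the final segment of 'leaf' alternates: [tʃ] ~ [k].
The stem 'mountain' ([viki], [vika]) shows [k] unchanged in both environments, so [k] cannot be basic with [tʃ] derived before the PL suffix.
So /tʃ/ is underlying, and a rule of depalatalization — palato-alveolar /tʃ/ and /ʃ/ become [k] and [s] when no front vowel follows — gives [k].
The one attested form of 'net', [motʃi], shows underlying /motʃ/. Applying the same rule when no front vowel follows gives [moka].

[moka]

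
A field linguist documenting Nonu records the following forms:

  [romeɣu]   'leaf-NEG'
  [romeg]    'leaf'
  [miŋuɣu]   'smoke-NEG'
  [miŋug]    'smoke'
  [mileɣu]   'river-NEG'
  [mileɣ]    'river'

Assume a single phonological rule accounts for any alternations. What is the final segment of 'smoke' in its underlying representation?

/g/

The root 'smoke' surfaces as [miŋuɣu] and [miŋug], with a stem-final [ɣ] ~ [g] alternation.
The stem 'river' ([mileɣu], [mileɣ]) shows [ɣ] unchanged in both environments, so [ɣ] cannot be basic with [g] derived in isolation.
So /g/ is underlying, and a rule of intervocalic spirantization — voiced stops become fricatives between vowels — gives [ɣ].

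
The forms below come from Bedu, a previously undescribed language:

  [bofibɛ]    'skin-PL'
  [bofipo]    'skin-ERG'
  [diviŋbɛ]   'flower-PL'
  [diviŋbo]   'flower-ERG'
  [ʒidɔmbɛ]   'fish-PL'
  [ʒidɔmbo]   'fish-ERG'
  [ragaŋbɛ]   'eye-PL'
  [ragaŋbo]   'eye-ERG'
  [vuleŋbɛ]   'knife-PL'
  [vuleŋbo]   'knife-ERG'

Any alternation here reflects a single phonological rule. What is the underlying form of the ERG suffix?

/-po/

The ERG suffix surfaces as [-bo] and [-po], depending on the final segment of the stem.
The PL suffix, which begins with [b], is invariant after every stem; so [b] is not altered by any rule here.
The ERG suffix is therefore /-po/ underlyingly, with post-nasal voicing: voiceless stops become voiced after a nasal.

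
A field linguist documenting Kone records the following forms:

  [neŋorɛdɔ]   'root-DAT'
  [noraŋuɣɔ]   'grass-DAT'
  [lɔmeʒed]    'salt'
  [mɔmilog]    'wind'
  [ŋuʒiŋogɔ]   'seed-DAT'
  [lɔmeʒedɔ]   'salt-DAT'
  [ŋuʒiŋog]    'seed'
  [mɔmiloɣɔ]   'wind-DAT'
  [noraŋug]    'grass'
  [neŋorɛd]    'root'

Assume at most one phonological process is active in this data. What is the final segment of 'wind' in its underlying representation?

'wind' shows [g] ~ [ɣ] at the end of the stem ([mɔmilog] vs [mɔmiloɣɔ]).
The stem 'seed' ([ŋuʒiŋog], [ŋuʒiŋogɔ]) shows [g] unchanged in both environments, so [g] cannot be basic with [ɣ] derived before the DAT suffix.
The alternation reflects word-final hardening: voiced fricatives become stops word-finally. /ɣ/ is underlying.

/ɣ/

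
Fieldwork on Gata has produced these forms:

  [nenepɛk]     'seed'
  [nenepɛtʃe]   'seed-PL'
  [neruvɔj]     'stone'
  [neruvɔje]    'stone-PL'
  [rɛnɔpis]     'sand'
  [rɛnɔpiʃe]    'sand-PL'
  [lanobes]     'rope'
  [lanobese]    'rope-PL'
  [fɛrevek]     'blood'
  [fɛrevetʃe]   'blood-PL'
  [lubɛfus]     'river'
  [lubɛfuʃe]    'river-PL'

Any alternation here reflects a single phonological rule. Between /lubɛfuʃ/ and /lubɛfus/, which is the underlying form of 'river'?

/lubɛfuʃ/

'river' shows [s] ~ [ʃ] at the end of the stem ([lubɛfus] vs [lubɛfuʃe]).
If /s/ were underlying and a rule turned it into [ʃ] before the PL suffix, 'rope' would also alternate; but it has [s] in both [lanobes] and [lanobese].
Therefore /ʃ/ is basic and [s] is derived by depalatalization (palato-alveolar /tʃ/ and /ʃ/ become [k] and [s] when no front vowel follows).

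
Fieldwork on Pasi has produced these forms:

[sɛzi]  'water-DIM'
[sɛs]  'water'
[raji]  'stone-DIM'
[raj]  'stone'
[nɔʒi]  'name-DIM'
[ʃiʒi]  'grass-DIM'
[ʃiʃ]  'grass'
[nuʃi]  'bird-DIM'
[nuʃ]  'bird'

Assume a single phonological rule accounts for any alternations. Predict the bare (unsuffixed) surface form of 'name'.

The root 'grass' surfaces as [ʃiʒi] and [ʃiʃ], with a stem-final [ʒ] ~ [ʃ] alternation.
The stem 'bird' ([nuʃi], [nuʃ]) shows [ʃ] unchanged in both environments, so [ʃ] cannot be basic with [ʒ] derived before the DIM suffix.
The underlying segment must be /ʒ/; voiced obstruents become voiceless word-finally, yielding [ʃ] there.
From [nɔʒi] the stem 'name' is /nɔʒ/; word-finally this yields [nɔʃ].

[nɔʃ]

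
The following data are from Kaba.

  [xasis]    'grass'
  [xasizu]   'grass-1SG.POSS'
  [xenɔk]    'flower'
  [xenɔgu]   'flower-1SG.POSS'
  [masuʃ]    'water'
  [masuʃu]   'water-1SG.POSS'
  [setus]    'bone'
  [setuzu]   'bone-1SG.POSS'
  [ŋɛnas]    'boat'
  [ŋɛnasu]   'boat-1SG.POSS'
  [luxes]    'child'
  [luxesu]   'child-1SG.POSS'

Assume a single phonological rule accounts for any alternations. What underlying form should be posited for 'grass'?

'grass' shows [s] ~ [z] at the end of the stem ([xasis] vs [xasizu]).
If /s/ were underlying and a rule turned it into [z] before the 1SG.POSS suffix, 'boat' would also alternate; but it has [s] in both [ŋɛnas] and [ŋɛnasu].
Therefore /z/ is basic and [s] is derived by word-final obstruent devoicing (voiced obstruents become voiceless word-finally).
The underlying form of 'grass' is therefore /xasiz/.

/xasiz/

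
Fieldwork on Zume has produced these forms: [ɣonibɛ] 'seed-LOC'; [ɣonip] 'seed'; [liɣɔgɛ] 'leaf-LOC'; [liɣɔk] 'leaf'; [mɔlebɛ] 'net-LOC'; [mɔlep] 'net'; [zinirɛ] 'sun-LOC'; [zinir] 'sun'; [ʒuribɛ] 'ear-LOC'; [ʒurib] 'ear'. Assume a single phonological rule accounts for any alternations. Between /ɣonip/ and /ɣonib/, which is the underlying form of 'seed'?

The stem for 'seed' ends in [b] in [ɣonibɛ] but [p] in [ɣonip].
But 'ear' keeps [b] in both environments ([ʒuribɛ], [ʒurib]), so there is no rule changing /b/ to [p] in isolation.
The underlying segment must be /p/; voiceless stops become voiced between vowels, yielding [b] there.

/ɣonip/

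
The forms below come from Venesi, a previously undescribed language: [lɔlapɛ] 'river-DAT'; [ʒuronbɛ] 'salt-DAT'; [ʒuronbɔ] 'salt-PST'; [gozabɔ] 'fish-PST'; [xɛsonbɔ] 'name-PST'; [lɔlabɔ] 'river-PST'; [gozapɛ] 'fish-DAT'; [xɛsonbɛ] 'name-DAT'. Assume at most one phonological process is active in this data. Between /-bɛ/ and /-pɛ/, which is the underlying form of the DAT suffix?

The DAT suffix surfaces as [-bɛ] and [-pɛ], depending on the final segment of the stem.
By contrast the PST suffix keeps its initial [b] throughout — that segment must be underlying.
The DAT suffix is therefore /-pɛ/ underlyingly, with post-nasal voicing: voiceless stops become voiced after a nasal.

/-pɛ/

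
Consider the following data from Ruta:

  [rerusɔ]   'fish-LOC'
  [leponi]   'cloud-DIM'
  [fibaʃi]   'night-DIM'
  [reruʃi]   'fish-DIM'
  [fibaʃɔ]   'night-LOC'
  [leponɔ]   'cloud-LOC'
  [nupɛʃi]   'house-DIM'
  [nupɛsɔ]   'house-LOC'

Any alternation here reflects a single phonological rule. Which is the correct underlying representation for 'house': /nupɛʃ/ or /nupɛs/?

'house' shows [s] ~ [ʃ] at the end of the stem ([nupɛsɔ] vs [nupɛʃi]).
If /ʃ/ were underlying and a rule turned it into [s] before the LOC suffix, 'night' would also alternate; but it has [ʃ] in both [fibaʃɔ] and [fibaʃi].
Therefore /s/ is basic and [ʃ] is derived by palatalization before a front vowel (/s/ becomes palato-alveolar [ʃ] before a front vowel).

/nupɛs/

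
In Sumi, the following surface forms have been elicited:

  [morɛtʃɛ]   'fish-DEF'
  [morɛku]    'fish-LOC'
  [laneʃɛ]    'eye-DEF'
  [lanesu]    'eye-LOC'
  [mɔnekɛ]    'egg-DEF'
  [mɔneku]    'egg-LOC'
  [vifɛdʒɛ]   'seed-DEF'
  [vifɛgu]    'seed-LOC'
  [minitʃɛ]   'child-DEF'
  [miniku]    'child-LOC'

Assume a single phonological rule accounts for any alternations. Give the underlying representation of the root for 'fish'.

/morɛtʃ/

The root 'fish' surfaces as [morɛtʃɛ] and [morɛku], with a stem-final [tʃ] ~ [k] alternation.
If /k/ were underlying and a rule turned it into [tʃ] before the DEF suffix, 'egg' would also alternate; but it has [k] in both [mɔnekɛ] and [mɔneku].
So /tʃ/ is underlying, and a rule of depalatalization — palato-alveolar /tʃ/, /dʒ/ and /ʃ/ become [k], [g] and [s] when no front vowel follows — gives [k].
The underlying form of 'fish' is therefore /morɛtʃ/.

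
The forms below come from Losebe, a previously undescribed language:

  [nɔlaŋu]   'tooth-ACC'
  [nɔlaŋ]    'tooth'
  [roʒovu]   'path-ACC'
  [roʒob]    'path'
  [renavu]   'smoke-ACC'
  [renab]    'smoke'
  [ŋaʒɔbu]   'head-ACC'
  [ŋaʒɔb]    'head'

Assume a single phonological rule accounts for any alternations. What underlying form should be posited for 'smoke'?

The stem for 'smoke' ends in [v] in [renavu] but [b] in [renab].
Compare 'head', with invariant [b] in [ŋaʒɔbu] and [ŋaʒɔb]: an analysis with underlying /b/ and a rule producing [v] before the ACC suffix would wrongly predict alternation here too.
The alternation reflects word-final hardening: voiced fricatives become stops word-finally. /v/ is underlying.
Hence 'smoke' is /renav/ underlyingly.

/renav/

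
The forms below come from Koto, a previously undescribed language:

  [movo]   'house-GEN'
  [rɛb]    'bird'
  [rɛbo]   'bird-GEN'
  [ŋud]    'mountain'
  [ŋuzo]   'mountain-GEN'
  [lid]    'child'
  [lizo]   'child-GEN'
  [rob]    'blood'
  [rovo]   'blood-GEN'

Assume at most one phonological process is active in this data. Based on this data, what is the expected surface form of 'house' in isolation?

[mob]

The stem for 'blood' ends in [b] in [rob] but [v] in [rovo].
If /b/ were underlying and a rule turned it into [v] before the GEN suffix, 'bird' would also alternate; but it has [b] in both [rɛb] and [rɛbo].
The alternation reflects word-final hardening: voiced fricatives become stops word-finally. /v/ is underlying.
From [movo] the stem 'house' is /mov/; word-finally this yields [mob].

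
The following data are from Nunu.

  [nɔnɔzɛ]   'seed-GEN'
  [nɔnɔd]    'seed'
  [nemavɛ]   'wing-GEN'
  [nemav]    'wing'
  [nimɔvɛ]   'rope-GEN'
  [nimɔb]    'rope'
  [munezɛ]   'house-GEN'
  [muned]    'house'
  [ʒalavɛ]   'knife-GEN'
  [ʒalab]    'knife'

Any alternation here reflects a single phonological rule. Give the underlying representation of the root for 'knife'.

/ʒalab/

'knife' shows [v] ~ [b] at the end of the stem ([ʒalavɛ] vs [ʒalab]).
But 'wing' keeps [v] in both environments ([nemavɛ], [nemav]), so there is no rule changing /v/ to [b] in isolation.
Therefore /b/ is basic and [v] is derived by intervocalic spirantization (voiced stops become fricatives between vowels).
Hence 'knife' is /ʒalab/ underlyingly.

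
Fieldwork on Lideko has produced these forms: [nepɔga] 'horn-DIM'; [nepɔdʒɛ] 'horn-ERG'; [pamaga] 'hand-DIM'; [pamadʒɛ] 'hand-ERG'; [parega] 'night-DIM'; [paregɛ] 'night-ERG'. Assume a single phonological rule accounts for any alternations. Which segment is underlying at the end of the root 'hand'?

In [pamaga] and [pamadʒɛ] the final segment of 'hand' alternates: [g] ~ [dʒ].
Compare 'night', with invariant [g] in [parega] and [paregɛ]: an analysis with underlying /g/ and a rule producing [dʒ] before the ERG suffix would wrongly predict alternation here too.
The alternation reflects depalatalization: palato-alveolar /dʒ/ becomes [g] when no front vowel follows. /dʒ/ is underlying.

/dʒ/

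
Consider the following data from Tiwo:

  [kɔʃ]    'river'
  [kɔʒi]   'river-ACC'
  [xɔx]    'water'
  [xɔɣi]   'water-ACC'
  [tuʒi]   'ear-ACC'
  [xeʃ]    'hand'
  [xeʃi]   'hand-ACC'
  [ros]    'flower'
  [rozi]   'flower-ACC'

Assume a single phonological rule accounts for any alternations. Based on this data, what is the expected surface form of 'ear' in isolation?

[tuʃ]

'river' shows [ʃ] ~ [ʒ] at the end of the stem ([kɔʃ] vs [kɔʒi]).
Compare 'hand', with invariant [ʃ] in [xeʃ] and [xeʃi]: an analysis with underlying /ʃ/ and a rule producing [ʒ] before the ACC suffix would wrongly predict alternation here too.
The underlying segment must be /ʒ/; voiced obstruents become voiceless word-finally, yielding [ʃ] there.
From [tuʒi] the stem 'ear' is /tuʒ/; word-finally this yields [tuʃ].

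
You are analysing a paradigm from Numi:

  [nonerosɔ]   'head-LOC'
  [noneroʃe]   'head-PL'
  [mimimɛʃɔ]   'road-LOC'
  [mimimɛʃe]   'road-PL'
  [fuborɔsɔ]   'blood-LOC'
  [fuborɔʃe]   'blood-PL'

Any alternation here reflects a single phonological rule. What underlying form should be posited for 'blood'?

/fuborɔs/

'blood' shows [s] ~ [ʃ] at the end of the stem ([fuborɔsɔ] vs [fuborɔʃe]).
The stem 'road' ([mimimɛʃɔ], [mimimɛʃe]) shows [ʃ] unchanged in both environments, so [ʃ] cannot be basic with [s] derived before the LOC suffix.
Therefore /s/ is basic and [ʃ] is derived by palatalization before a front vowel (/s/ becomes palato-alveolar [ʃ] before a front vowel).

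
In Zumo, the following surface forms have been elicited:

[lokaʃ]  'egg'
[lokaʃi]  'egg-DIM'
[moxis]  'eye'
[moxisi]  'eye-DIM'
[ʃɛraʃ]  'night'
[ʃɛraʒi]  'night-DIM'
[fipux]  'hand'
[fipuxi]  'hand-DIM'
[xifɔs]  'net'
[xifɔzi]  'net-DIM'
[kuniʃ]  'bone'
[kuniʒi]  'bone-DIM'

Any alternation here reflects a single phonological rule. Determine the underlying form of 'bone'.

/kuniʒ/

In [kuniʃ] and [kuniʒi] the final segment of 'bone' alternates: [ʃ] ~ [ʒ].
But 'egg' keeps [ʃ] in both environments ([lokaʃ], [lokaʃi]), so there is no rule changing /ʃ/ to [ʒ] before the DIM suffix.
So /ʒ/ is underlying, and a rule of word-final obstruent devoicing — voiced obstruents become voiceless word-finally — gives [ʃ].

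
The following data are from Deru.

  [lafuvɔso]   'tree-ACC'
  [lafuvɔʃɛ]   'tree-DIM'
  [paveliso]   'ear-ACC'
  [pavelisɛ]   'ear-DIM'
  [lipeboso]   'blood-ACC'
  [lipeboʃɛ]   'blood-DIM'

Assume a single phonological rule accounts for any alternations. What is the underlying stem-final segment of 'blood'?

'blood' shows [s] ~ [ʃ] at the end of the stem ([lipeboso] vs [lipeboʃɛ]).
But 'ear' keeps [s] in both environments ([paveliso], [pavelisɛ]), so there is no rule changing /s/ to [ʃ] before the DIM suffix.
The underlying segment must be /ʃ/; palato-alveolar /ʃ/ becomes [s] when no front vowel follows, yielding [s] there.

/ʃ/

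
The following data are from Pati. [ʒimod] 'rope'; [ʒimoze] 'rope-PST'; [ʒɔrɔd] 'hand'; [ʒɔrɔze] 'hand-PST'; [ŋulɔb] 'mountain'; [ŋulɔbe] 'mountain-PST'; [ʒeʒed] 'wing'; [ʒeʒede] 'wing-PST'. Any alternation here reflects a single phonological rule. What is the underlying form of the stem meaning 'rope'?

/ʒimoz/

'rope' shows [d] ~ [z] at the end of the stem ([ʒimod] vs [ʒimoze]).
If /d/ were underlying and a rule turned it into [z] before the PST suffix, 'wing' would also alternate; but it has [d] in both [ʒeʒed] and [ʒeʒede].
Therefore /z/ is basic and [d] is derived by word-final hardening (voiced fricatives become stops word-finally).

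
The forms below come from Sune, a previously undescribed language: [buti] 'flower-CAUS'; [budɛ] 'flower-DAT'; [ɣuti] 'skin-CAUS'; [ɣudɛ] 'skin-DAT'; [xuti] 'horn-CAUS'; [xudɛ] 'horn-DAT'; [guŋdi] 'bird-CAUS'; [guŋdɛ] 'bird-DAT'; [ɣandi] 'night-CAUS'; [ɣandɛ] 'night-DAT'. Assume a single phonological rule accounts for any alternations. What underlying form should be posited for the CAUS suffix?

/-ti/

The CAUS morpheme has two allomorphs, [-di] and [-ti].
The DAT suffix, which begins with [d], is invariant after every stem; so [d] is not altered by any rule here.
So the underlying form is /-ti/, and voiceless stops become voiced after a nasal.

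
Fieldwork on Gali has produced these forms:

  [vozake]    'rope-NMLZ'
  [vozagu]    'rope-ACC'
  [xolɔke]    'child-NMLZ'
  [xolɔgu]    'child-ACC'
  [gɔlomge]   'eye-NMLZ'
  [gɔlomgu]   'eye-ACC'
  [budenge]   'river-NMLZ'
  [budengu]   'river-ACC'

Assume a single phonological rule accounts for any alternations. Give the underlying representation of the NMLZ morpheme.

The NMLZ suffix surfaces as [-ge] and [-ke], depending on the final segment of the stem.
The ACC suffix, which begins with [g], is invariant after every stem; so [g] is not altered by any rule here.
So the underlying form is /-ke/, and voiceless stops become voiced after a nasal.

/-ke/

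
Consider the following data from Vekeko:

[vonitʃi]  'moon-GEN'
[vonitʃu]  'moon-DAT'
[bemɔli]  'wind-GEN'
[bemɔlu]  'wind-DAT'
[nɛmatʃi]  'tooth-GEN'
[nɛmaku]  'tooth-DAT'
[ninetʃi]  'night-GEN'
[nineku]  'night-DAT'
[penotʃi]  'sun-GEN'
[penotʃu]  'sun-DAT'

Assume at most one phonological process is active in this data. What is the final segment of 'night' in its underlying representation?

/k/

The root 'night' surfaces as [ninetʃi] and [nineku], with a stem-final [tʃ] ~ [k] alternation.
The stem 'moon' ([vonitʃi], [vonitʃu]) shows [tʃ] unchanged in both environments, so [tʃ] cannot be basic with [k] derived before the DAT suffix.
Therefore /k/ is basic and [tʃ] is derived by palatalization before a front vowel (/k/ becomes palato-alveolar [tʃ] before a front vowel).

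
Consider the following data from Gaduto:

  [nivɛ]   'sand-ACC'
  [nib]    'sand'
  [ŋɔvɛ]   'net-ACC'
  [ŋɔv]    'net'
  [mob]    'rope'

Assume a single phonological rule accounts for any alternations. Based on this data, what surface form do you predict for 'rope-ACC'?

The stem for 'sand' ends in [v] in [nivɛ] but [b] in [nib].
If /v/ were underlying and a rule turned it into [b] in isolation, 'net' would also alternate; but it has [v] in both [ŋɔvɛ] and [ŋɔv].
So /b/ is underlying, and a rule of intervocalic spirantization — voiced stops become fricatives between vowels — gives [v].
From [mob] the stem 'rope' is /mob/; between vowels this yields [movɛ].

[movɛ]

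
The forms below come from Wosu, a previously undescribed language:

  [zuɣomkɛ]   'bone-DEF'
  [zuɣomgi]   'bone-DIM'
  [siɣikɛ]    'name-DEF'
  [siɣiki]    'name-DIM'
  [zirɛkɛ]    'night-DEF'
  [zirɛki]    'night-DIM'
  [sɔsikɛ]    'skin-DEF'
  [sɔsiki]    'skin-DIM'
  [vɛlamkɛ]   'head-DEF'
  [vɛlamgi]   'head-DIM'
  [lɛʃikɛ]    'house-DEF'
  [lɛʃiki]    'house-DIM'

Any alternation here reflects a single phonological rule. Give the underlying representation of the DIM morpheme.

/-gi/

The DIM morpheme has two allomorphs, [-gi] and [-ki].
By contrast the DEF suffix keeps its initial [k] throughout — that segment must be underlying.
So the underlying form is /-gi/, and voiced stops become voiceless after a vowel.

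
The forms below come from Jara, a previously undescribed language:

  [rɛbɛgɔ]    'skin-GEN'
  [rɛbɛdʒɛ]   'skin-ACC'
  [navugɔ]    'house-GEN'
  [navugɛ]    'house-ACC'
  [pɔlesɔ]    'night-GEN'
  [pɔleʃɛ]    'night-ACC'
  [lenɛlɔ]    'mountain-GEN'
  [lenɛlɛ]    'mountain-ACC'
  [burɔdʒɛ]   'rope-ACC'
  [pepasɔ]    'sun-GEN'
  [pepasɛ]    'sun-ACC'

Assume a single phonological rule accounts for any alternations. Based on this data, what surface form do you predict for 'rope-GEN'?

[burɔgɔ]

The stem for 'skin' ends in [g] in [rɛbɛgɔ] but [dʒ] in [rɛbɛdʒɛ].
The stem 'house' ([navugɔ], [navugɛ]) shows [g] unchanged in both environments, so [g] cannot be basic with [dʒ] derived before the ACC suffix.
Therefore /dʒ/ is basic and [g] is derived by depalatalization (palato-alveolar /dʒ/ and /ʃ/ become [g] and [s] when no front vowel follows).
From [burɔdʒɛ] the stem 'rope' is /burɔdʒ/; when no front vowel follows this yields [burɔgɔ].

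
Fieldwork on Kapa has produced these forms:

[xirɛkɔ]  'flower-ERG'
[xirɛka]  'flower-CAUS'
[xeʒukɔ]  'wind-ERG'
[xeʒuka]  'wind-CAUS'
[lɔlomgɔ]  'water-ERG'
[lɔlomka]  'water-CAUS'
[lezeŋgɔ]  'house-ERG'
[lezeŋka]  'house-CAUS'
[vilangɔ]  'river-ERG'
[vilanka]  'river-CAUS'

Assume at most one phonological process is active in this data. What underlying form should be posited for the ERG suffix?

/-gɔ/

The ERG suffix surfaces as [-gɔ] and [-kɔ], depending on the final segment of the stem.
By contrast the CAUS suffix keeps its initial [k] throughout — that segment must be underlying.
The ERG suffix is therefore /-gɔ/ underlyingly, with post-vocalic devoicing: voiced stops become voiceless after a vowel.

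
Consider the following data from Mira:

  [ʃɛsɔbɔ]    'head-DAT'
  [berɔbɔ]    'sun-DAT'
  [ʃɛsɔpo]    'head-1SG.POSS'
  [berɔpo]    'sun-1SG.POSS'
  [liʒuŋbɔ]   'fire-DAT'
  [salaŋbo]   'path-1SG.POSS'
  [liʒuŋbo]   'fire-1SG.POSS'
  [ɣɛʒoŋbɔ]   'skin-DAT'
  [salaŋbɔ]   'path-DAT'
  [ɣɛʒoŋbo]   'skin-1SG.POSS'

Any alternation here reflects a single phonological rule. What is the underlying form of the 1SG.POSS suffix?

/-po/

The 1SG.POSS suffix surfaces as [-bo] and [-po], depending on the final segment of the stem.
By contrast the DAT suffix keeps its initial [b] throughout — that segment must be underlying.
The 1SG.POSS suffix is therefore /-po/ underlyingly, with post-nasal voicing: voiceless stops become voiced after a nasal.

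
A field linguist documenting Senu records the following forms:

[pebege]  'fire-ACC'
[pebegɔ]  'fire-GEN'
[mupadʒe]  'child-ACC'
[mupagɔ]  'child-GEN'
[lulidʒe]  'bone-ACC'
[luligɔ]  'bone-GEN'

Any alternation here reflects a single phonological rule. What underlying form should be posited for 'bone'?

The stem for 'bone' ends in [dʒ] in [lulidʒe] but [g] in [luligɔ].
The stem 'fire' ([pebege], [pebegɔ]) shows [g] unchanged in both environments, so [g] cannot be basic with [dʒ] derived before the ACC suffix.
Therefore /dʒ/ is basic and [g] is derived by depalatalization (palato-alveolar /dʒ/ becomes [g] when no front vowel follows).

/lulidʒ/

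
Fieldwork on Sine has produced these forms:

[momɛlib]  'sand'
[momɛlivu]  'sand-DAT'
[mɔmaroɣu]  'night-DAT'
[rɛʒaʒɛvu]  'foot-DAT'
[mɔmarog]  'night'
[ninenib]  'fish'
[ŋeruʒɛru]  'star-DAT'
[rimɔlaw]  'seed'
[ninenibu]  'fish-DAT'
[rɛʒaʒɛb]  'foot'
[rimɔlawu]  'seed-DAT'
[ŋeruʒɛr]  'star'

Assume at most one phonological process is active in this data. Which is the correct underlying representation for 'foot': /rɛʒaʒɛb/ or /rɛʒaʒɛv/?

/rɛʒaʒɛv/

In [rɛʒaʒɛvu] and [rɛʒaʒɛb] the final segment of 'foot' alternates: [v] ~ [b].
The stem 'fish' ([ninenibu], [ninenib]) shows [b] unchanged in both environments, so [b] cannot be basic with [v] derived before the DAT suffix.
Therefore /v/ is basic and [b] is derived by word-final hardening (voiced fricatives become stops word-finally).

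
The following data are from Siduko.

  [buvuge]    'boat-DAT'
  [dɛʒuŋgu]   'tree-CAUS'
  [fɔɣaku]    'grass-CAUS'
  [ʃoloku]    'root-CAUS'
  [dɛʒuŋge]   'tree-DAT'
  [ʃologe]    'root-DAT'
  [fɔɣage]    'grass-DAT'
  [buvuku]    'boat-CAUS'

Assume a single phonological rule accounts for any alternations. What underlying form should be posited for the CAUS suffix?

The CAUS suffix surfaces as [-gu] and [-ku], depending on the final segment of the stem.
By contrast the DAT suffix keeps its initial [g] throughout — that segment must be underlying.
So the underlying form is /-ku/, and voiceless stops become voiced after a nasal.

/-ku/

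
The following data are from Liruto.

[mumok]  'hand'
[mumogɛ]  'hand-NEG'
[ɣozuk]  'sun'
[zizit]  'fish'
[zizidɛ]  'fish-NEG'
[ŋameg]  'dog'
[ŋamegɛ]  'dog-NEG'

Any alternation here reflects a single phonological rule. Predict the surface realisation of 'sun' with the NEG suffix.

'hand' shows [k] ~ [g] at the end of the stem ([mumok] vs [mumogɛ]).
But 'dog' keeps [g] in both environments ([ŋameg], [ŋamegɛ]), so there is no rule changing /g/ to [k] in isolation.
The underlying segment must be /k/; voiceless stops become voiced between vowels, yielding [g] there.
From [ɣozuk] the stem 'sun' is /ɣozuk/; between vowels this yields [ɣozugɛ].

[ɣozugɛ]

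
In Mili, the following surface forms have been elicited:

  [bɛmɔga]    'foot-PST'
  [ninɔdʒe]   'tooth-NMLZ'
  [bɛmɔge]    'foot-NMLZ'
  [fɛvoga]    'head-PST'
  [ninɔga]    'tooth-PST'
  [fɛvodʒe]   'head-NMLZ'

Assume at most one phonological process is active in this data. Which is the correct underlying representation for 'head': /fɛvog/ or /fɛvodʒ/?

The stem for 'head' ends in [g] in [fɛvoga] but [dʒ] in [fɛvodʒe].
But 'foot' keeps [g] in both environments ([bɛmɔga], [bɛmɔge]), so there is no rule changing /g/ to [dʒ] before the NMLZ suffix.
Therefore /dʒ/ is basic and [g] is derived by depalatalization (palato-alveolar /dʒ/ becomes [g] when no front vowel follows).

/fɛvodʒ/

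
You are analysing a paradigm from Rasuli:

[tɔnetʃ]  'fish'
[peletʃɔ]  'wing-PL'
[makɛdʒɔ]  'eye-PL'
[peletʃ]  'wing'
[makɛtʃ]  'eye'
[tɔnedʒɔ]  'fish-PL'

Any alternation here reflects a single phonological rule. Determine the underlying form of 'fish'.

/tɔnedʒ/

The root 'fish' surfaces as [tɔnetʃ] and [tɔnedʒɔ], with a stem-final [tʃ] ~ [dʒ] alternation.
Compare 'wing', with invariant [tʃ] in [peletʃ] and [peletʃɔ]: an analysis with underlying /tʃ/ and a rule producing [dʒ] before the PL suffix would wrongly predict alternation here too.
So /dʒ/ is underlying, and a rule of word-final obstruent devoicing — voiced obstruents become voiceless word-finally — gives [tʃ].
The underlying form of 'fish' is therefore /tɔnedʒ/.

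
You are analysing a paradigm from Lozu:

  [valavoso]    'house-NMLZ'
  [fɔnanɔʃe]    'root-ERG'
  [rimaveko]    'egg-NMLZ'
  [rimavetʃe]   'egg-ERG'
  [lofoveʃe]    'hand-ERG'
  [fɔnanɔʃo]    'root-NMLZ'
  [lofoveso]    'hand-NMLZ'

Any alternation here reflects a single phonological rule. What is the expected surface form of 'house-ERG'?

[valavoʃe]

In [lofoveʃe] and [lofoveso] the final segment of 'hand' alternates: [ʃ] ~ [s].
But 'root' keeps [ʃ] in both environments ([fɔnanɔʃe], [fɔnanɔʃo]), so there is no rule changing /ʃ/ to [s] before the NMLZ suffix.
So /s/ is underlying, and a rule of palatalization before a front vowel — /k/ and /s/ become palato-alveolar [tʃ] and [ʃ] before a front vowel — gives [ʃ].
From [valavoso] the stem 'house' is /valavos/; before a front vowel this yields [valavoʃe].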